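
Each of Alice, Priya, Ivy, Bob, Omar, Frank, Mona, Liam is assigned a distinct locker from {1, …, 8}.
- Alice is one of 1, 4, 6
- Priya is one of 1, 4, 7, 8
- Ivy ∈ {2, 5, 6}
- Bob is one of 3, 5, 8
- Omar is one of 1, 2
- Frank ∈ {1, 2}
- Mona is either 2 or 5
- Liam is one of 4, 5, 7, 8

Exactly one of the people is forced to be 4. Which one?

The 8 variables draw from only 8 values {1, 2, 3, 4, 5, 6, 7, 8}, so each is used; only Bob can be 3, hence Bob = 3.
Omar and Frank between them cover only {1, 2} — a naked pair. Remove those values from Alice, Priya, Ivy, Mona.
Mona's domain is down to {5}, so Mona = 5. Remove 5 from Ivy, Liam.
Ivy's domain is down to {6}, so Ivy = 6. So Alice can't be 6.
So 4 goes to Alice.

Alice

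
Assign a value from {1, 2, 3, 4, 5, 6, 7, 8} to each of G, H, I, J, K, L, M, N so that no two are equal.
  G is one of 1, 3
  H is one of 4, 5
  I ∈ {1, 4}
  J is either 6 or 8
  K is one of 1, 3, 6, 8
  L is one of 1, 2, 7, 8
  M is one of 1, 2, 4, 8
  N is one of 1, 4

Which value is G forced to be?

3

The 8 variables draw from only 8 values {1, 2, 3, 4, 5, 6, 7, 8}, so each is used; only H can be 5, hence H = 5.
The 7 still-open variables draw from only 7 values {1, 2, 3, 4, 6, 7, 8}, so each is used; only L can be 7, hence L = 7.
The 6 still-open variables draw from only 6 values {1, 2, 3, 4, 6, 8}, so each is used; only M can be 2, hence M = 2.
I and N between them cover only {1, 4} — a naked pair. Remove those values from G, K.
So G = 3.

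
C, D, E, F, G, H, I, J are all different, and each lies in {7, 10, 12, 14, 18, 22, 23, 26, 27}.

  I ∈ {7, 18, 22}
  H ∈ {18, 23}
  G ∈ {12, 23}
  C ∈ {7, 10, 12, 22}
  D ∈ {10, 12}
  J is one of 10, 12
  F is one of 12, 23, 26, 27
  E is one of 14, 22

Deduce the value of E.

14

D and J share exactly the 2 values {10, 12}; by pigeonhole those values go to them, so strike 10, 12 from C, F, G.
That leaves G = 23. So F, H can't be 23.
That leaves H = 18. Remove 18 from I.
The 2 variables C and I are confined to {7, 22}, which locks those values in; drop them from E.
So E = 14.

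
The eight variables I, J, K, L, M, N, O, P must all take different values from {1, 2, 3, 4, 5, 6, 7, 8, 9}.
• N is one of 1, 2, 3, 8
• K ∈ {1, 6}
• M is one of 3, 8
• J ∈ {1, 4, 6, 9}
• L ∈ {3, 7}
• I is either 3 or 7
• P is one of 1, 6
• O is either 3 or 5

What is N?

I and L share exactly the 2 values {3, 7}; by pigeonhole those values go to them, so strike 3, 7 from M, N, O.
M must be 8 (only option left). Eliminate 8 elsewhere: N.
O has just one choice, so O = 5.
K and P between them cover only {1, 6} — a naked pair. Remove those values from J, N.
So N = 2.

2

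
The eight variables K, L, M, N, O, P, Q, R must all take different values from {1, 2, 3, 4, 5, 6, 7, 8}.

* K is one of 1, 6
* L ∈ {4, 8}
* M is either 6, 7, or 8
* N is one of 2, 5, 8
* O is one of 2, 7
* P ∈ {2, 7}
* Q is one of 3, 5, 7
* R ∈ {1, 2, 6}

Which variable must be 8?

Among the 8 variables, 3 fits only Q (and all 8 values in {1, 2, 3, 4, 5, 6, 7, 8} must be used), so Q = 3.
Among the 7 still-open variables, 4 fits only L (and all 7 values in {1, 2, 4, 5, 6, 7, 8} must be used), so L = 4.
Among the 6 still-open variables, 5 fits only N (and all 6 values in {1, 2, 5, 6, 7, 8} must be used), so N = 5.
The 5 still-open variables draw from only 5 values {1, 2, 6, 7, 8}, so each is used; only M can be 8, hence M = 8.

M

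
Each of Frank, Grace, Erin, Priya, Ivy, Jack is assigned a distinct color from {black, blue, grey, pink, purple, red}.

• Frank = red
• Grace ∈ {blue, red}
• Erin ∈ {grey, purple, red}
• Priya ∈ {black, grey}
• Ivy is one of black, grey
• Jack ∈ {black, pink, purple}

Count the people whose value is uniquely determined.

4

Frank's domain is down to {red}, so Frank = red. Strike red from Grace, Erin.
That leaves Grace = blue.
Among the 4 still-open variables, pink fits only Jack (and all 4 values in {black, grey, pink, purple} must be used), so Jack = pink.
Among the 3 still-open variables, purple fits only Erin (and all 3 values in {black, grey, purple} must be used), so Erin = purple.
Determined: Frank=red, Grace=blue, Erin=purple, Jack=pink. The other people each still have more than one consistent value. That makes 4.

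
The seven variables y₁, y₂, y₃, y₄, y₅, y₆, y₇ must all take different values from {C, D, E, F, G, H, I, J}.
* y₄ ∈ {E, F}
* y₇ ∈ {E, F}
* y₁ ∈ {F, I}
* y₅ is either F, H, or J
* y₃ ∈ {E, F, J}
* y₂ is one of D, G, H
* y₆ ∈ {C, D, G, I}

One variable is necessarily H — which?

y₄ and y₇ between them cover only {E, F} — a naked pair. Remove those values from y₁, y₃, y₅.
y₁'s domain is down to {I}, so y₁ = I. Eliminate I elsewhere: y₆.
y₃ must be J (only option left). Strike J from y₅.
So H goes to y₅.

y₅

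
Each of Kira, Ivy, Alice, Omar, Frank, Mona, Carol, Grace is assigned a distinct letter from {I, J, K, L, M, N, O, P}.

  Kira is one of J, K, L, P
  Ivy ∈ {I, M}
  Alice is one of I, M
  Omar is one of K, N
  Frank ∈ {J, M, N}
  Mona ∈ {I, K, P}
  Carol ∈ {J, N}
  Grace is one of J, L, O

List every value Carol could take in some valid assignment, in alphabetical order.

The 8 variables together cover exactly {I, J, K, L, M, N, O, P} — 8 values for 8 variables — and O appears only in Grace's list, so Grace = O.
The 7 still-open variables together cover exactly {I, J, K, L, M, N, P} — 7 values for 7 variables — and L appears only in Kira's list, so Kira = L.
Among the 6 still-open variables, P fits only Mona (and all 6 values in {I, J, K, M, N, P} must be used), so Mona = P.
The 5 still-open variables draw from only 5 values {I, J, K, M, N}, so each is used; only Omar can be K, hence Omar = K.
Ivy and Alice between them cover only {I, M} — a naked pair. Remove those values from Frank.
No further eliminations apply; Carol can still be any of J, N.

J, N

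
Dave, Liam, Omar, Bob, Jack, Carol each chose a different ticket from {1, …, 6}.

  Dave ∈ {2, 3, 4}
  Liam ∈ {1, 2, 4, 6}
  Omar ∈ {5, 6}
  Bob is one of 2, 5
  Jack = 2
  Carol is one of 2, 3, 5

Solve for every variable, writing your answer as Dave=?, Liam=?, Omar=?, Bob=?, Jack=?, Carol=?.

Jack's domain is down to {2}, so Jack = 2. Remove 2 from Dave, Liam, Bob, Carol.
Bob's domain is down to {5}, so Bob = 5. Remove 5 from Omar, Carol.
Carol's domain is down to {3}, so Carol = 3. Strike 3 from Dave.
That leaves Dave = 4. So Liam can't be 4.
Omar's domain is down to {6}, so Omar = 6. Strike 6 from Liam.
That leaves Liam = 1.

Dave=4, Liam=1, Omar=6, Bob=5, Jack=2, Carol=3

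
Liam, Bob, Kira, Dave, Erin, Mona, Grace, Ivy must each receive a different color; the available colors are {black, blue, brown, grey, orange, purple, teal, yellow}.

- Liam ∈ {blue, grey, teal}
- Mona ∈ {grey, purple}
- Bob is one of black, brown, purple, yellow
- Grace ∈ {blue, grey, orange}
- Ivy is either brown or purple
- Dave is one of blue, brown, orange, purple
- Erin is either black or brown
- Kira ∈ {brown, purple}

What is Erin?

black

Among the 8 variables, teal fits only Liam (and all 8 values in {black, blue, brown, grey, orange, purple, teal, yellow} must be used), so Liam = teal.
The 7 still-open variables together cover exactly {black, blue, brown, grey, orange, purple, yellow} — 7 values for 7 variables — and yellow appears only in Bob's list, so Bob = yellow.
The 6 still-open variables together cover exactly {black, blue, brown, grey, orange, purple} — 6 values for 6 variables — and black appears only in Erin's list, so Erin = black.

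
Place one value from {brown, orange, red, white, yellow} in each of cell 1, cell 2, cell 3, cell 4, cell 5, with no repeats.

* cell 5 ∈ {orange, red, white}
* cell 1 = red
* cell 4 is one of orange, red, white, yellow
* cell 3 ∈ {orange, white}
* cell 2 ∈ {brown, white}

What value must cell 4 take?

cell 1's domain is down to {red}, so cell 1 = red. Strike red from cell 4, cell 5.
The 4 still-open variables together cover exactly {brown, orange, white, yellow} — 4 values for 4 variables — and brown appears only in cell 2's list, so cell 2 = brown.
The 3 still-open variables draw from only 3 values {orange, white, yellow}, so each is used; only cell 4 can be yellow, hence cell 4 = yellow.

yellow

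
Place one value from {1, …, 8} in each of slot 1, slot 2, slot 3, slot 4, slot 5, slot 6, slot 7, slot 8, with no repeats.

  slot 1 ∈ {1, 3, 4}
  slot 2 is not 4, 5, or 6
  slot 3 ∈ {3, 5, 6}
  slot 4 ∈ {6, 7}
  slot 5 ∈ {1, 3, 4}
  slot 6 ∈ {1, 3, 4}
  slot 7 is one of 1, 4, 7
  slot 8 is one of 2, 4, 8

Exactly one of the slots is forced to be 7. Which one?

slot 7

The 8 variables draw from only 8 values {1, 2, 3, 4, 5, 6, 7, 8}, so each is used; only slot 3 can be 5, hence slot 3 = 5.
The 7 still-open variables draw from only 7 values {1, 2, 3, 4, 6, 7, 8}, so each is used; only slot 4 can be 6, hence slot 4 = 6.
slot 1, slot 5, slot 6 share exactly the 3 values {1, 3, 4}; by pigeonhole those values go to them, so strike 1, 3, 4 from slot 2, slot 7, slot 8.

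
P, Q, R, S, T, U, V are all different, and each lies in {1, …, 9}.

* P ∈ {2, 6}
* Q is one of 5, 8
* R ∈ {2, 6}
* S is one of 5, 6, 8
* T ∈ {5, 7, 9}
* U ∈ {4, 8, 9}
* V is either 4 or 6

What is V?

The 7 variables together cover exactly {2, 4, 5, 6, 7, 8, 9} — 7 values for 7 variables — and 7 appears only in T's list, so T = 7.
The 6 still-open variables draw from only 6 values {2, 4, 5, 6, 8, 9}, so each is used; only U can be 9, hence U = 9.
The 5 still-open variables draw from only 5 values {2, 4, 5, 6, 8}, so each is used; only V can be 4, hence V = 4.

4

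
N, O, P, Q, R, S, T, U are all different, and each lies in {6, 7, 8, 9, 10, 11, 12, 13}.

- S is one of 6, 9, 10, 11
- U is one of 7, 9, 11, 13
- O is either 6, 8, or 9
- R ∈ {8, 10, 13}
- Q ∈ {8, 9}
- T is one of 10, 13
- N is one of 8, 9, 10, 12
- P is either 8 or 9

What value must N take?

12

The 8 variables together cover exactly {6, 7, 8, 9, 10, 11, 12, 13} — 8 values for 8 variables — and 7 appears only in U's list, so U = 7.
The 7 still-open variables draw from only 7 values {6, 8, 9, 10, 11, 12, 13}, so each is used; only S can be 11, hence S = 11.
Among the 6 still-open variables, 6 fits only O (and all 6 values in {6, 8, 9, 10, 12, 13} must be used), so O = 6.
The 5 still-open variables draw from only 5 values {8, 9, 10, 12, 13}, so each is used; only N can be 12, hence N = 12.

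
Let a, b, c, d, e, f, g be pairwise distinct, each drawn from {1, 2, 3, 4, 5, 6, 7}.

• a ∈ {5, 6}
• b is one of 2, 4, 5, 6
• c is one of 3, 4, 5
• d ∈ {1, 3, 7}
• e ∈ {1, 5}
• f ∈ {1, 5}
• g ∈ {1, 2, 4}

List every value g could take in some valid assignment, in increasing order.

2, 4

The 7 variables draw from only 7 values {1, 2, 3, 4, 5, 6, 7}, so each is used; only d can be 7, hence d = 7.
The 6 still-open variables together cover exactly {1, 2, 3, 4, 5, 6} — 6 values for 6 variables — and 3 appears only in c's list, so c = 3.
The 2 variables e and f are confined to {1, 5}, which locks those values in; drop them from a, b, g.
a must be 6 (only option left). Remove 6 from b.
No further eliminations apply; g can still be any of 2, 4.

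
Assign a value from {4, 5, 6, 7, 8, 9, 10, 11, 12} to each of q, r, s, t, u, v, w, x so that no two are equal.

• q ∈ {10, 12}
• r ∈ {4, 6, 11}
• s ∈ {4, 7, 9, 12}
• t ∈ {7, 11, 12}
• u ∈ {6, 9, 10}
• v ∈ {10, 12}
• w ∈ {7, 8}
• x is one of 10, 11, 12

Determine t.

7

The 8 variables together cover exactly {4, 6, 7, 8, 9, 10, 11, 12} — 8 values for 8 variables — and 8 appears only in w's list, so w = 8.
The 2 variables q and v are confined to {10, 12}, which locks those values in; drop them from s, t, u, x.
x must be 11 (only option left). Eliminate 11 elsewhere: r, t.
So t = 7.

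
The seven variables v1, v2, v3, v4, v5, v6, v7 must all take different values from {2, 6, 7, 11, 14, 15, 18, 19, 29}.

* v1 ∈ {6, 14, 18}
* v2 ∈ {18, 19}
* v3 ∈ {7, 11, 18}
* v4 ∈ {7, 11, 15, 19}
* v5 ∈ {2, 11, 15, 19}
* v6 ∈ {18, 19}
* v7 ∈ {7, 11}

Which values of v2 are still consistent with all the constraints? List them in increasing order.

v2 and v6 between them cover only {18, 19} — a naked pair. Remove those values from v1, v3, v4, v5.
v3 and v7 share exactly the 2 values {7, 11}; by pigeonhole those values go to them, so strike 7, 11 from v4, v5.
v4's domain is down to {15}, so v4 = 15. So v5 can't be 15.
That leaves v5 = 2.
No further eliminations apply; v2 can still be any of 18, 19.

18, 19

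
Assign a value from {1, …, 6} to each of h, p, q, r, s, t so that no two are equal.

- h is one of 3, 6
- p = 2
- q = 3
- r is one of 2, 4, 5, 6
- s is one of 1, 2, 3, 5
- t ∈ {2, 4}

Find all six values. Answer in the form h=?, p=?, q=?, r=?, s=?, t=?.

h=6, p=2, q=3, r=5, s=1, t=4

p has just one choice, so p = 2. So r, s, t can't be 2.
q must be 3 (only option left). So h, s can't be 3.
t must be 4 (only option left). So r can't be 4.
h has just one choice, so h = 6. Eliminate 6 elsewhere: r.
That leaves r = 5. Strike 5 from s.
s's domain is down to {1}, so s = 1.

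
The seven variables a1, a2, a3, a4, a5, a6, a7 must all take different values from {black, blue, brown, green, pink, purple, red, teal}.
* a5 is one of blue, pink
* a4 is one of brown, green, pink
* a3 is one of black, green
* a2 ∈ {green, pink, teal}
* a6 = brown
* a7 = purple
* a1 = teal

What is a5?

a1's domain is down to {teal}, so a1 = teal. Remove teal from a2.
a6 must be brown (only option left). Eliminate brown elsewhere: a4.
a7 must be purple (only option left).
The 4 still-open variables draw from only 4 values {black, blue, green, pink}, so each is used; only a3 can be black, hence a3 = black.
The 3 still-open variables draw from only 3 values {blue, green, pink}, so each is used; only a5 can be blue, hence a5 = blue.

blue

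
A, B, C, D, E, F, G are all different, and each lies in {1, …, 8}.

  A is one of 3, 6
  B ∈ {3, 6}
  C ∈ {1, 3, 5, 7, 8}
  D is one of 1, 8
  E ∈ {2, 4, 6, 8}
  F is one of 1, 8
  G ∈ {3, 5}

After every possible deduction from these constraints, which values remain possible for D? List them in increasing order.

The 2 variables A and B are confined to {3, 6}, which locks those values in; drop them from C, E, G.
G must be 5 (only option left). Eliminate 5 elsewhere: C.
D and F between them cover only {1, 8} — a naked pair. Remove those values from C, E.
C has just one choice, so C = 7.
No further eliminations apply; D can still be any of 1, 8.

1, 8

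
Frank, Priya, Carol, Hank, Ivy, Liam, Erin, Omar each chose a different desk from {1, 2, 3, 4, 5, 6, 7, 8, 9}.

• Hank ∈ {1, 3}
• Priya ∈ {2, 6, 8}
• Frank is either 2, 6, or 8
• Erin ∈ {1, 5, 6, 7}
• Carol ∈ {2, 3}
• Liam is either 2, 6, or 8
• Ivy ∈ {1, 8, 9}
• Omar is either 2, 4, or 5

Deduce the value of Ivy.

Frank, Priya, Liam between them cover only {2, 6, 8} — a naked triple. Remove those values from Carol, Ivy, Erin, Omar.
Carol has just one choice, so Carol = 3. Strike 3 from Hank.
That leaves Hank = 1. Strike 1 from Ivy, Erin.
So Ivy = 9.

9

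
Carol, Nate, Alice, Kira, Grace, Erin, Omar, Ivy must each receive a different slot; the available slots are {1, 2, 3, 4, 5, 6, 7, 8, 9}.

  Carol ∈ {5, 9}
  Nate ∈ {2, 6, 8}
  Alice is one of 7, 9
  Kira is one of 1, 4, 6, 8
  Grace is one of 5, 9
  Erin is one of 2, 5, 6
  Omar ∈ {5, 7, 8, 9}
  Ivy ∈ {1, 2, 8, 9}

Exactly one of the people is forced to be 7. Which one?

The 8 variables draw from only 8 values {1, 2, 4, 5, 6, 7, 8, 9}, so each is used; only Kira can be 4, hence Kira = 4.
The 7 still-open variables together cover exactly {1, 2, 5, 6, 7, 8, 9} — 7 values for 7 variables — and 1 appears only in Ivy's list, so Ivy = 1.
The 2 variables Carol and Grace are confined to {5, 9}, which locks those values in; drop them from Alice, Erin, Omar.
So 7 goes to Alice.

Alice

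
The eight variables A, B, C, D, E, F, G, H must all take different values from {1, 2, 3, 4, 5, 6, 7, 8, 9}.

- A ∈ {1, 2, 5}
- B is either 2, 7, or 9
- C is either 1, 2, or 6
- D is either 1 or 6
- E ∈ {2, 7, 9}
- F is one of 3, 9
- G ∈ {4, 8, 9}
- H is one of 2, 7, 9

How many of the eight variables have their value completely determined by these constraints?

B, E, H between them cover only {2, 7, 9} — a naked triple. Remove those values from A, C, F, G.
F has just one choice, so F = 3.
C and D share exactly the 2 values {1, 6}; by pigeonhole those values go to them, so strike 1, 6 from A.
A must be 5 (only option left).
Determined: A=5, F=3. The other variables each still have more than one consistent value. That makes 2.

2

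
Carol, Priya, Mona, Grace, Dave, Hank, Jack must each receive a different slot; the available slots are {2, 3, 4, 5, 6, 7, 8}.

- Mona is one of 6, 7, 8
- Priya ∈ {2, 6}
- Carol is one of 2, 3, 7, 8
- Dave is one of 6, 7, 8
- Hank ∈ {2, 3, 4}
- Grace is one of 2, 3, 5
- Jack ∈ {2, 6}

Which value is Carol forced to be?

The 7 variables draw from only 7 values {2, 3, 4, 5, 6, 7, 8}, so each is used; only Hank can be 4, hence Hank = 4.
Among the 6 still-open variables, 5 fits only Grace (and all 6 values in {2, 3, 5, 6, 7, 8} must be used), so Grace = 5.
The 5 still-open variables draw from only 5 values {2, 3, 6, 7, 8}, so each is used; only Carol can be 3, hence Carol = 3.

3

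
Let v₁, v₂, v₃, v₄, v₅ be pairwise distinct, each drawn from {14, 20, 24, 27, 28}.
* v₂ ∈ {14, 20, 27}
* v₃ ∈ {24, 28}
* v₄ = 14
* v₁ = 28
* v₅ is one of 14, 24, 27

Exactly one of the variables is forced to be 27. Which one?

v₁'s domain is down to {28}, so v₁ = 28. So v₃ can't be 28.
v₃ has just one choice, so v₃ = 24. Strike 24 from v₅.
v₄'s domain is down to {14}, so v₄ = 14. Remove 14 from v₂, v₅.
So 27 goes to v₅.

v₅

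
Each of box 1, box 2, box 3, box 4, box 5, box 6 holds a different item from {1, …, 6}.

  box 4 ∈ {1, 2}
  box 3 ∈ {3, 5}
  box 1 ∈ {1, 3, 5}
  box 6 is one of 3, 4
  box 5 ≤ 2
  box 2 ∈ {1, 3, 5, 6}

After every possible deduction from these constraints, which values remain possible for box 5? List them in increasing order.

1, 2

The 6 variables together cover exactly {1, 2, 3, 4, 5, 6} — 6 values for 6 variables — and 4 appears only in box 6's list, so box 6 = 4.
Among the 5 still-open variables, 6 fits only box 2 (and all 5 values in {1, 2, 3, 5, 6} must be used), so box 2 = 6.
box 4 and box 5 share exactly the 2 values {1, 2}; by pigeonhole those values go to them, so strike 1, 2 from box 1.
No further eliminations apply; box 5 can still be any of 1, 2.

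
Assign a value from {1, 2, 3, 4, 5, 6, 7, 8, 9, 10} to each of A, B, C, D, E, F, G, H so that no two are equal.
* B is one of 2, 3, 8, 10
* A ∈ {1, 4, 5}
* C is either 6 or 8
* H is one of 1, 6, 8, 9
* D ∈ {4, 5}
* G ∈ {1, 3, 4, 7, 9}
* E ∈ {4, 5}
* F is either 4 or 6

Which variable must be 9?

The 2 variables D and E are confined to {4, 5}, which locks those values in; drop them from A, F, G.
A has just one choice, so A = 1. Strike 1 from G, H.
F's domain is down to {6}, so F = 6. Strike 6 from C, H.
C has just one choice, so C = 8. Strike 8 from B, H.
So 9 goes to H.

H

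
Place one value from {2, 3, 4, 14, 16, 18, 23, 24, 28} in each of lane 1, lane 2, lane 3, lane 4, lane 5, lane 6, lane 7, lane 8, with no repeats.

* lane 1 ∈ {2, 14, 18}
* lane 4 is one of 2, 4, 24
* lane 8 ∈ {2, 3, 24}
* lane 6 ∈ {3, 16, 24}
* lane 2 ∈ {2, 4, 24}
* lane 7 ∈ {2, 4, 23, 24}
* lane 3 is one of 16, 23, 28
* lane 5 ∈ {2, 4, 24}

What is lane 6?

The 3 variables lane 2, lane 4, lane 5 are confined to {2, 4, 24}, which locks those values in; drop them from lane 1, lane 6, lane 7, lane 8.
lane 7's domain is down to {23}, so lane 7 = 23. Eliminate 23 elsewhere: lane 3.
lane 8's domain is down to {3}, so lane 8 = 3. Strike 3 from lane 6.
So lane 6 = 16.

16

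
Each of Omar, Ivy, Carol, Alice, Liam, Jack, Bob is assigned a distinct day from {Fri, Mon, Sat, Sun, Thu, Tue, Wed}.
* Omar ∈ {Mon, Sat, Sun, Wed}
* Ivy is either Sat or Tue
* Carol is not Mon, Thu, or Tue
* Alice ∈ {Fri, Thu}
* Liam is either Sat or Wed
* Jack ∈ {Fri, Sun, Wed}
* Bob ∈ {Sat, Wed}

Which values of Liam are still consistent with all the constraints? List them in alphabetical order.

Sat, Wed

The 7 variables draw from only 7 values {Fri, Mon, Sat, Sun, Thu, Tue, Wed}, so each is used; only Omar can be Mon, hence Omar = Mon.
The 6 still-open variables together cover exactly {Fri, Sat, Sun, Thu, Tue, Wed} — 6 values for 6 variables — and Thu appears only in Alice's list, so Alice = Thu.
The 5 still-open variables draw from only 5 values {Fri, Sat, Sun, Tue, Wed}, so each is used; only Ivy can be Tue, hence Ivy = Tue.
Liam and Bob share exactly the 2 values {Sat, Wed}; by pigeonhole those values go to them, so strike Sat, Wed from Carol, Jack.
No further eliminations apply; Liam can still be any of Sat, Wed.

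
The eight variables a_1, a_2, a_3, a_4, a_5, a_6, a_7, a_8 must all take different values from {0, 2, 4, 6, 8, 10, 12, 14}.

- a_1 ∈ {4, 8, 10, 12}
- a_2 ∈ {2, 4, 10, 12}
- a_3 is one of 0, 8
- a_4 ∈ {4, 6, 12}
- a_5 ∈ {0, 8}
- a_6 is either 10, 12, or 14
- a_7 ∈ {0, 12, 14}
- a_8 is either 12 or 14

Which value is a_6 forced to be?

10

The 8 variables together cover exactly {0, 2, 4, 6, 8, 10, 12, 14} — 8 values for 8 variables — and 2 appears only in a_2's list, so a_2 = 2.
Among the 7 still-open variables, 6 fits only a_4 (and all 7 values in {0, 4, 6, 8, 10, 12, 14} must be used), so a_4 = 6.
Among the 6 still-open variables, 4 fits only a_1 (and all 6 values in {0, 4, 8, 10, 12, 14} must be used), so a_1 = 4.
The 5 still-open variables together cover exactly {0, 8, 10, 12, 14} — 5 values for 5 variables — and 10 appears only in a_6's list, so a_6 = 10.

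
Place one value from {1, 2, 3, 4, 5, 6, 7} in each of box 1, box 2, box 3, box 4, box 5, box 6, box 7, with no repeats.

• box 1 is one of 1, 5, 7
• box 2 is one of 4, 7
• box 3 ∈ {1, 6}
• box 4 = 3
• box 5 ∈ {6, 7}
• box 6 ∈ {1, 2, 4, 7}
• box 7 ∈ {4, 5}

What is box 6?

2

box 4's domain is down to {3}, so box 4 = 3.
Among the 6 still-open variables, 2 fits only box 6 (and all 6 values in {1, 2, 4, 5, 6, 7} must be used), so box 6 = 2.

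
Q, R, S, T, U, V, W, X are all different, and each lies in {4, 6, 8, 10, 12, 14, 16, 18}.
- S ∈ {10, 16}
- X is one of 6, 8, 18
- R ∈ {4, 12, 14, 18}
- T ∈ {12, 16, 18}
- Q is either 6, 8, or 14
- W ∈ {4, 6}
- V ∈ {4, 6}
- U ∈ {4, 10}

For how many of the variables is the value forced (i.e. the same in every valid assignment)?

2

The 2 variables V and W are confined to {4, 6}, which locks those values in; drop them from Q, R, U, X.
U must be 10 (only option left). Strike 10 from S.
That leaves S = 16. So T can't be 16.
Determined: S=16, U=10. The other variables each still have more than one consistent value. That makes 2.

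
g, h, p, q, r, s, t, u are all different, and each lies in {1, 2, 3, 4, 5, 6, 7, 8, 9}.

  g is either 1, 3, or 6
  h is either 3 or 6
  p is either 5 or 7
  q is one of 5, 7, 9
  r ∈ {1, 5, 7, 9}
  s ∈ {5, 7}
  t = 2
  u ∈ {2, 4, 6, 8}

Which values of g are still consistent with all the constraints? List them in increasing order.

3, 6

t's domain is down to {2}, so t = 2. Eliminate 2 elsewhere: u.
p and s between them cover only {5, 7} — a naked pair. Remove those values from q, r.
That leaves q = 9. Strike 9 from r.
r's domain is down to {1}, so r = 1. Strike 1 from g.
The 2 variables g and h are confined to {3, 6}, which locks those values in; drop them from u.
No further eliminations apply; g can still be any of 3, 6.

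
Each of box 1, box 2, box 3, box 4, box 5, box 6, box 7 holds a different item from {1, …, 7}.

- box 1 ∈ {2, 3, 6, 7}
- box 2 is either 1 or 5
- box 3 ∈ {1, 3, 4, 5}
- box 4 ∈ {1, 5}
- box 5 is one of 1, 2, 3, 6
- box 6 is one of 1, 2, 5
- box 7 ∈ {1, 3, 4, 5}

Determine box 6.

2

The 7 variables together cover exactly {1, 2, 3, 4, 5, 6, 7} — 7 values for 7 variables — and 7 appears only in box 1's list, so box 1 = 7.
Among the 6 still-open variables, 6 fits only box 5 (and all 6 values in {1, 2, 3, 4, 5, 6} must be used), so box 5 = 6.
Among the 5 still-open variables, 2 fits only box 6 (and all 5 values in {1, 2, 3, 4, 5} must be used), so box 6 = 2.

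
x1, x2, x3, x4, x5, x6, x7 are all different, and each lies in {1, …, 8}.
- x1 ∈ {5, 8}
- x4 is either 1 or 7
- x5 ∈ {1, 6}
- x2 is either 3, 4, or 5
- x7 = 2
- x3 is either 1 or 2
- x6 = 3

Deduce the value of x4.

x6 has just one choice, so x6 = 3. Remove 3 from x2.
x7 must be 2 (only option left). Eliminate 2 elsewhere: x3.
x3's domain is down to {1}, so x3 = 1. So x4, x5 can't be 1.
So x4 = 7.

7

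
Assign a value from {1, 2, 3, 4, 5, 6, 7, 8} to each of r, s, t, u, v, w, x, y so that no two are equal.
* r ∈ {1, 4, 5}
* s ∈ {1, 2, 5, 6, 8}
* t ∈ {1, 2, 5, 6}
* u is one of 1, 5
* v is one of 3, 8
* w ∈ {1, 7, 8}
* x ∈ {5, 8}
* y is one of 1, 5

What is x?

The 8 variables draw from only 8 values {1, 2, 3, 4, 5, 6, 7, 8}, so each is used; only v can be 3, hence v = 3.
The 7 still-open variables draw from only 7 values {1, 2, 4, 5, 6, 7, 8}, so each is used; only r can be 4, hence r = 4.
The 6 still-open variables draw from only 6 values {1, 2, 5, 6, 7, 8}, so each is used; only w can be 7, hence w = 7.
The 2 variables u and y are confined to {1, 5}, which locks those values in; drop them from s, t, x.
So x = 8.

8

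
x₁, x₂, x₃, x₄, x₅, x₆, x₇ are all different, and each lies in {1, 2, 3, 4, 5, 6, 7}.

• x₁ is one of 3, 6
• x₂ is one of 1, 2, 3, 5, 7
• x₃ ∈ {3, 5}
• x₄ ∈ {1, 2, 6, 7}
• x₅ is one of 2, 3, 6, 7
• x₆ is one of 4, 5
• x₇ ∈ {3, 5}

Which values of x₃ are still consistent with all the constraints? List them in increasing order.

The 7 variables draw from only 7 values {1, 2, 3, 4, 5, 6, 7}, so each is used; only x₆ can be 4, hence x₆ = 4.
x₃ and x₇ between them cover only {3, 5} — a naked pair. Remove those values from x₁, x₂, x₅.
x₁ has just one choice, so x₁ = 6. Strike 6 from x₄, x₅.
No further eliminations apply; x₃ can still be any of 3, 5.

3, 5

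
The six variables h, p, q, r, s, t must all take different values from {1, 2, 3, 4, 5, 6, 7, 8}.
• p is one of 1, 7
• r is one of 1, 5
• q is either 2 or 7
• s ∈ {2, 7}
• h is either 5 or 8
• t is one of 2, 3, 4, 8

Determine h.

8

The 2 variables q and s are confined to {2, 7}, which locks those values in; drop them from p, t.
p's domain is down to {1}, so p = 1. Remove 1 from r.
r's domain is down to {5}, so r = 5. Strike 5 from h.
So h = 8.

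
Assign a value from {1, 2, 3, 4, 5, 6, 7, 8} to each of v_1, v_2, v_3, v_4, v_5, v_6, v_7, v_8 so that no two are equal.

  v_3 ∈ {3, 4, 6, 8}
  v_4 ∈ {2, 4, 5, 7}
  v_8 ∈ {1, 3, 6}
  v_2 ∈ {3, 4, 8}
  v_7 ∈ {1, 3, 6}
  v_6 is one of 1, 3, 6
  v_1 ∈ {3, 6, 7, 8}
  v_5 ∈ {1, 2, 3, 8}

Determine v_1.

Among the 8 variables, 5 fits only v_4 (and all 8 values in {1, 2, 3, 4, 5, 6, 7, 8} must be used), so v_4 = 5.
The 7 still-open variables together cover exactly {1, 2, 3, 4, 6, 7, 8} — 7 values for 7 variables — and 2 appears only in v_5's list, so v_5 = 2.
The 6 still-open variables together cover exactly {1, 3, 4, 6, 7, 8} — 6 values for 6 variables — and 7 appears only in v_1's list, so v_1 = 7.

7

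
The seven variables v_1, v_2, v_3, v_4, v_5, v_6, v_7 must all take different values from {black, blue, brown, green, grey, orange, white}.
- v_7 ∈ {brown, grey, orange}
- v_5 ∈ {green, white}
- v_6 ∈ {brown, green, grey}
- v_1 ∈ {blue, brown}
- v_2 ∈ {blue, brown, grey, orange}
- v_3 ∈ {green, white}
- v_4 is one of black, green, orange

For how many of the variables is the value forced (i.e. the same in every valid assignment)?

1

Among the 7 variables, black fits only v_4 (and all 7 values in {black, blue, brown, green, grey, orange, white} must be used), so v_4 = black.
v_3 and v_5 between them cover only {green, white} — a naked pair. Remove those values from v_6.
Determined: v_4=black. The other variables each still have more than one consistent value. That makes 1.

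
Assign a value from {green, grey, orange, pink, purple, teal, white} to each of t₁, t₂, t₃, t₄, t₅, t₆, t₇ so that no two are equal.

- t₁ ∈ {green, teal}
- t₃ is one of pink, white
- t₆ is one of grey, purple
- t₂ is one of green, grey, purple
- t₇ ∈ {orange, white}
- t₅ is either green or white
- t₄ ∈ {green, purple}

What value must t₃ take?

Among the 7 variables, orange fits only t₇ (and all 7 values in {green, grey, orange, pink, purple, teal, white} must be used), so t₇ = orange.
The 6 still-open variables together cover exactly {green, grey, pink, purple, teal, white} — 6 values for 6 variables — and pink appears only in t₃'s list, so t₃ = pink.

pink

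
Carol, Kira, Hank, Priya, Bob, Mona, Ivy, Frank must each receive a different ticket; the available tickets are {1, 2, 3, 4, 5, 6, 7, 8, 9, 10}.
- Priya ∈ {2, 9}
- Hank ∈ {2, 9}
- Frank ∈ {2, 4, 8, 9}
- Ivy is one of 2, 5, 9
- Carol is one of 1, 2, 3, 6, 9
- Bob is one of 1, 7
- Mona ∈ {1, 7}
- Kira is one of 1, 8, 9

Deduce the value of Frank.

Hank and Priya share exactly the 2 values {2, 9}; by pigeonhole those values go to them, so strike 2, 9 from Carol, Kira, Ivy, Frank.
Ivy's domain is down to {5}, so Ivy = 5.
The 2 variables Bob and Mona are confined to {1, 7}, which locks those values in; drop them from Carol, Kira.
Kira's domain is down to {8}, so Kira = 8. Strike 8 from Frank.
So Frank = 4.

4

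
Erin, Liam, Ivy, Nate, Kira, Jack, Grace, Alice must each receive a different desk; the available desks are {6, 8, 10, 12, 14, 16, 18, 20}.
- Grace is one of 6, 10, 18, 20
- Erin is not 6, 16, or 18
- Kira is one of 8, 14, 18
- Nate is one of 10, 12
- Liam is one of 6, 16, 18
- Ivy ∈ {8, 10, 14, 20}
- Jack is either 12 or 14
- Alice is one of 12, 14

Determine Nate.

10

The 8 variables together cover exactly {6, 8, 10, 12, 14, 16, 18, 20} — 8 values for 8 variables — and 16 appears only in Liam's list, so Liam = 16.
The 7 still-open variables draw from only 7 values {6, 8, 10, 12, 14, 18, 20}, so each is used; only Grace can be 6, hence Grace = 6.
The 6 still-open variables together cover exactly {8, 10, 12, 14, 18, 20} — 6 values for 6 variables — and 18 appears only in Kira's list, so Kira = 18.
Jack and Alice between them cover only {12, 14} — a naked pair. Remove those values from Erin, Ivy, Nate.
So Nate = 10.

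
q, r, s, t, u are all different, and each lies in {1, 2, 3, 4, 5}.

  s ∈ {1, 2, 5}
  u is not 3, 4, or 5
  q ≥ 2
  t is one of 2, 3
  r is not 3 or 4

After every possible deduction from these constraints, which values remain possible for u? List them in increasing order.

Among the 5 variables, 4 fits only q (and all 5 values in {1, 2, 3, 4, 5} must be used), so q = 4.
The 4 still-open variables together cover exactly {1, 2, 3, 5} — 4 values for 4 variables — and 3 appears only in t's list, so t = 3.
No further eliminations apply; u can still be any of 1, 2.

1, 2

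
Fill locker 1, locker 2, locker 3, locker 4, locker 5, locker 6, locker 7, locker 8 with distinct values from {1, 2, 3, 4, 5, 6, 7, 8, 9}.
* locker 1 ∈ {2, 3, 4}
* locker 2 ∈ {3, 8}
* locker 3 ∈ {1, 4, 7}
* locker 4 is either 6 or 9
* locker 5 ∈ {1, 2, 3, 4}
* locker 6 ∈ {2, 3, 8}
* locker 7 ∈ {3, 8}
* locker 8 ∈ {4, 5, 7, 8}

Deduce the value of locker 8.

5

The 2 variables locker 2 and locker 7 are confined to {3, 8}, which locks those values in; drop them from locker 1, locker 5, locker 6, locker 8.
That leaves locker 6 = 2. Strike 2 from locker 1, locker 5.
locker 1 must be 4 (only option left). Strike 4 from locker 3, locker 5, locker 8.
That leaves locker 5 = 1. So locker 3 can't be 1.
locker 3 must be 7 (only option left). Remove 7 from locker 8.
So locker 8 = 5.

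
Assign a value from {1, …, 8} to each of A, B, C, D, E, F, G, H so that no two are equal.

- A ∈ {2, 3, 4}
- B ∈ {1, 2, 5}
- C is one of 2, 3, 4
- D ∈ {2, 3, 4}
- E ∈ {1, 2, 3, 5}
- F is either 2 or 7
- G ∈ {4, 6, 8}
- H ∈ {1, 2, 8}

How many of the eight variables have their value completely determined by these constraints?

The 8 variables draw from only 8 values {1, 2, 3, 4, 5, 6, 7, 8}, so each is used; only G can be 6, hence G = 6.
Among the 7 still-open variables, 7 fits only F (and all 7 values in {1, 2, 3, 4, 5, 7, 8} must be used), so F = 7.
The 6 still-open variables together cover exactly {1, 2, 3, 4, 5, 8} — 6 values for 6 variables — and 8 appears only in H's list, so H = 8.
The 3 variables A, C, D are confined to {2, 3, 4}, which locks those values in; drop them from B, E.
Determined: F=7, G=6, H=8. The other variables each still have more than one consistent value. That makes 3.

3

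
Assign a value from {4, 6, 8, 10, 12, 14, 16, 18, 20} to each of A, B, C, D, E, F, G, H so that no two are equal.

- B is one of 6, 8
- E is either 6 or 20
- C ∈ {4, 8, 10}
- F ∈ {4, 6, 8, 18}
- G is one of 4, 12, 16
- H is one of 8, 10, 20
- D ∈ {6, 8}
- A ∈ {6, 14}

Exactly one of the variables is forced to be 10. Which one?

H

B and D between them cover only {6, 8} — a naked pair. Remove those values from A, C, E, F, H.
That leaves A = 14.
E must be 20 (only option left). So H can't be 20.
So 10 goes to H.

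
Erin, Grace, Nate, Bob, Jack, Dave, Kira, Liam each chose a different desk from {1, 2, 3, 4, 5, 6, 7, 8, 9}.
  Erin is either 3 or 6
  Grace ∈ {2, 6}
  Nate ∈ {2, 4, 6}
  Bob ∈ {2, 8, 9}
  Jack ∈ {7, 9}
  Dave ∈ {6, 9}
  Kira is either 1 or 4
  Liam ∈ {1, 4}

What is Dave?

9

Among the 8 variables, 3 fits only Erin (and all 8 values in {1, 2, 3, 4, 6, 7, 8, 9} must be used), so Erin = 3.
The 7 still-open variables draw from only 7 values {1, 2, 4, 6, 7, 8, 9}, so each is used; only Jack can be 7, hence Jack = 7.
The 6 still-open variables draw from only 6 values {1, 2, 4, 6, 8, 9}, so each is used; only Bob can be 8, hence Bob = 8.
The 5 still-open variables draw from only 5 values {1, 2, 4, 6, 9}, so each is used; only Dave can be 9, hence Dave = 9.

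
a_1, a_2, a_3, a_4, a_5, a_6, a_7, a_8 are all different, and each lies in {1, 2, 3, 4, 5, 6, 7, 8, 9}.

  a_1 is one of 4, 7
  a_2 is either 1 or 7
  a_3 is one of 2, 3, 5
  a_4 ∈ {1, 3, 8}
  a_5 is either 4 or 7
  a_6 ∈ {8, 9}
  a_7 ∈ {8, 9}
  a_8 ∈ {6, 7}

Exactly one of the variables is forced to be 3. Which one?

a_4

a_1 and a_5 between them cover only {4, 7} — a naked pair. Remove those values from a_2, a_8.
a_2 must be 1 (only option left). Eliminate 1 elsewhere: a_4.
That leaves a_8 = 6.
a_6 and a_7 share exactly the 2 values {8, 9}; by pigeonhole those values go to them, so strike 8, 9 from a_4.
So 3 goes to a_4.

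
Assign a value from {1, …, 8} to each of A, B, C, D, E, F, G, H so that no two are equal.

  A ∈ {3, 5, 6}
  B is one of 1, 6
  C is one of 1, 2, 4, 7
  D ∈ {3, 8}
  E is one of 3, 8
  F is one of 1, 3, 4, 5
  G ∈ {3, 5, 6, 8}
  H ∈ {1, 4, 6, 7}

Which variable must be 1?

Among the 8 variables, 2 fits only C (and all 8 values in {1, 2, 3, 4, 5, 6, 7, 8} must be used), so C = 2.
Among the 7 still-open variables, 7 fits only H (and all 7 values in {1, 3, 4, 5, 6, 7, 8} must be used), so H = 7.
Among the 6 still-open variables, 4 fits only F (and all 6 values in {1, 3, 4, 5, 6, 8} must be used), so F = 4.
The 5 still-open variables draw from only 5 values {1, 3, 5, 6, 8}, so each is used; only B can be 1, hence B = 1.

B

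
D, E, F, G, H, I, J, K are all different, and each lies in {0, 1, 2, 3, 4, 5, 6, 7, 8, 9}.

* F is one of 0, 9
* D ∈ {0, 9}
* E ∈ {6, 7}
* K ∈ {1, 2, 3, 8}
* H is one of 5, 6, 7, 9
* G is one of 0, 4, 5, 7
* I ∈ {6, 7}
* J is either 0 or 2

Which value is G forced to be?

D and F share exactly the 2 values {0, 9}; by pigeonhole those values go to them, so strike 0, 9 from G, H, J.
J has just one choice, so J = 2. So K can't be 2.
The 2 variables E and I are confined to {6, 7}, which locks those values in; drop them from G, H.
H must be 5 (only option left). Strike 5 from G.
So G = 4.

4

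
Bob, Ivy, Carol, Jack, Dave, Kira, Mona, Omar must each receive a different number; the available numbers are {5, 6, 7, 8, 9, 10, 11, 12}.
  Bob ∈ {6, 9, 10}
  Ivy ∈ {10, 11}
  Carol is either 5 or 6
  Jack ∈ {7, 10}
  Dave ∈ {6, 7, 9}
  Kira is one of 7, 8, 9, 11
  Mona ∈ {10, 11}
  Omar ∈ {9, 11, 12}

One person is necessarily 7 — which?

Jack

The 8 variables draw from only 8 values {5, 6, 7, 8, 9, 10, 11, 12}, so each is used; only Carol can be 5, hence Carol = 5.
The 7 still-open variables draw from only 7 values {6, 7, 8, 9, 10, 11, 12}, so each is used; only Kira can be 8, hence Kira = 8.
Among the 6 still-open variables, 12 fits only Omar (and all 6 values in {6, 7, 9, 10, 11, 12} must be used), so Omar = 12.
Ivy and Mona between them cover only {10, 11} — a naked pair. Remove those values from Bob, Jack.
So 7 goes to Jack.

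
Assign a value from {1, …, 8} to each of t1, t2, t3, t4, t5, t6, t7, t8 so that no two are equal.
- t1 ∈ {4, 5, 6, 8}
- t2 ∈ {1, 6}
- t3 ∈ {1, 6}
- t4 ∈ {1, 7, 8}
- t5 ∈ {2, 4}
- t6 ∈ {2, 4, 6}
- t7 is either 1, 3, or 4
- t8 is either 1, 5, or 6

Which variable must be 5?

t8

The 8 variables draw from only 8 values {1, 2, 3, 4, 5, 6, 7, 8}, so each is used; only t7 can be 3, hence t7 = 3.
The 7 still-open variables draw from only 7 values {1, 2, 4, 5, 6, 7, 8}, so each is used; only t4 can be 7, hence t4 = 7.
The 6 still-open variables draw from only 6 values {1, 2, 4, 5, 6, 8}, so each is used; only t1 can be 8, hence t1 = 8.
The 5 still-open variables together cover exactly {1, 2, 4, 5, 6} — 5 values for 5 variables — and 5 appears only in t8's list, so t8 = 5.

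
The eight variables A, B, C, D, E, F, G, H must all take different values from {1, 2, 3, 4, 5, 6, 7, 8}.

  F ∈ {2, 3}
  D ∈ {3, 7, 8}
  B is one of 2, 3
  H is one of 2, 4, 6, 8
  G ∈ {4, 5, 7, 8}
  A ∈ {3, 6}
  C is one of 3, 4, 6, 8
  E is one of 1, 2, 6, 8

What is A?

Among the 8 variables, 1 fits only E (and all 8 values in {1, 2, 3, 4, 5, 6, 7, 8} must be used), so E = 1.
The 7 still-open variables together cover exactly {2, 3, 4, 5, 6, 7, 8} — 7 values for 7 variables — and 5 appears only in G's list, so G = 5.
The 6 still-open variables draw from only 6 values {2, 3, 4, 6, 7, 8}, so each is used; only D can be 7, hence D = 7.
B and F share exactly the 2 values {2, 3}; by pigeonhole those values go to them, so strike 2, 3 from A, C, H.
So A = 6.

6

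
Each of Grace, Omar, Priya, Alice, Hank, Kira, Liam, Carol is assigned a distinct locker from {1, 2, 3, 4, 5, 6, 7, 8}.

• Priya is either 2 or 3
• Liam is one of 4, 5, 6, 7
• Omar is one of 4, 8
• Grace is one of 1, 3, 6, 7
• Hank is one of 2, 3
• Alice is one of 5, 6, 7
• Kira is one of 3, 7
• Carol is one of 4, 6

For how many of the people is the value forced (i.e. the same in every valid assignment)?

3

Among the 8 variables, 1 fits only Grace (and all 8 values in {1, 2, 3, 4, 5, 6, 7, 8} must be used), so Grace = 1.
The 7 still-open variables draw from only 7 values {2, 3, 4, 5, 6, 7, 8}, so each is used; only Omar can be 8, hence Omar = 8.
Priya and Hank share exactly the 2 values {2, 3}; by pigeonhole those values go to them, so strike 2, 3 from Kira.
That leaves Kira = 7. So Alice, Liam can't be 7.
Determined: Grace=1, Omar=8, Kira=7. The other people each still have more than one consistent value. That makes 3.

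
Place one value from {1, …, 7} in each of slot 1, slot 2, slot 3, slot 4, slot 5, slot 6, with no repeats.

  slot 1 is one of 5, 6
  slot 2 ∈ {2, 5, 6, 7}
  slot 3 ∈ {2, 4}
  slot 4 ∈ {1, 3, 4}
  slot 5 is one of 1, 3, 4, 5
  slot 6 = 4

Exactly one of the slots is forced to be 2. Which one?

slot 6 must be 4 (only option left). Remove 4 from slot 3, slot 4, slot 5.
So 2 goes to slot 3.

slot 3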